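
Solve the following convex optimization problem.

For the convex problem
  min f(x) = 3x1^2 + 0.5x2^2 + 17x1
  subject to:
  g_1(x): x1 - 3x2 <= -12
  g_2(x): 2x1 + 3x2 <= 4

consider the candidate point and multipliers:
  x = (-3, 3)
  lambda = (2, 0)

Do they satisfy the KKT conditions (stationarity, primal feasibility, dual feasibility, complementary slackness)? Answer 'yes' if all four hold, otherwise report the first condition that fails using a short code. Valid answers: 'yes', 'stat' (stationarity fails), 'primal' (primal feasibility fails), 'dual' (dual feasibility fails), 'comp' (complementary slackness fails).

Gradient of f: grad f(x) = Q x + c = (-1, 3)
Constraint values g_i(x) = a_i^T x - b_i:
  g_1((-3, 3)) = 0
  g_2((-3, 3)) = -1
Stationarity residual: grad f(x) + sum_i lambda_i a_i = (1, -3)
  -> stationarity FAILS
Primal feasibility (all g_i <= 0): OK
Dual feasibility (all lambda_i >= 0): OK
Complementary slackness (lambda_i * g_i(x) = 0 for all i): OK

Verdict: the first failing condition is stationarity -> stat.

stat


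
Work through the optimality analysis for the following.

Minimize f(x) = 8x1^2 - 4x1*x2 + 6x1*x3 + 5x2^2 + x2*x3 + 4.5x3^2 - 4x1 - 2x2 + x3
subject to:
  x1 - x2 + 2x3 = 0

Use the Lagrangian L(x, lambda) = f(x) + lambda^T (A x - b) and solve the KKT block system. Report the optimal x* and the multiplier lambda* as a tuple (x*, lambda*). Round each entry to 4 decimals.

Form the Lagrangian:
  L(x, lambda) = (1/2) x^T Q x + c^T x + lambda^T (A x - b)
Stationarity (grad_x L = 0): Q x + c + A^T lambda = 0.
Primal feasibility: A x = b.

This gives the KKT block system:
  [ Q   A^T ] [ x     ]   [-c ]
  [ A    0  ] [ lambda ] = [ b ]

Solving the linear system:
  x*      = (0.4401, 0.2378, -0.1012)
  lambda* = (-1.484)
  f(x*)   = -1.1686

x* = (0.4401, 0.2378, -0.1012), lambda* = (-1.484)


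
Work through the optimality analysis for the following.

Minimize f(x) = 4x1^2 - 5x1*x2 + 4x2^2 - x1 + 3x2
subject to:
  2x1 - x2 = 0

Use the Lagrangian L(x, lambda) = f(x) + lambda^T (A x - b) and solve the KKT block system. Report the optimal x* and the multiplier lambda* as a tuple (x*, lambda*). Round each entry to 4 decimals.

Form the Lagrangian:
  L(x, lambda) = (1/2) x^T Q x + c^T x + lambda^T (A x - b)
Stationarity (grad_x L = 0): Q x + c + A^T lambda = 0.
Primal feasibility: A x = b.

This gives the KKT block system:
  [ Q   A^T ] [ x     ]   [-c ]
  [ A    0  ] [ lambda ] = [ b ]

Solving the linear system:
  x*      = (-0.25, -0.5)
  lambda* = (0.25)
  f(x*)   = -0.625

x* = (-0.25, -0.5), lambda* = (0.25)


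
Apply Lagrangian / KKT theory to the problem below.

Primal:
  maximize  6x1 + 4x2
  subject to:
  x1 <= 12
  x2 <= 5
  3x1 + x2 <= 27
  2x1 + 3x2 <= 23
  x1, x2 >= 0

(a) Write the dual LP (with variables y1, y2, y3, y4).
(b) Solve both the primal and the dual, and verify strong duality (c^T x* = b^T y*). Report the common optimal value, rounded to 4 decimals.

The standard primal-dual pair for 'max c^T x s.t. A x <= b, x >= 0' is:
  Dual:  min b^T y  s.t.  A^T y >= c,  y >= 0.

So the dual LP is:
  minimize  12y1 + 5y2 + 27y3 + 23y4
  subject to:
    y1 + 3y3 + 2y4 >= 6
    y2 + y3 + 3y4 >= 4
    y1, y2, y3, y4 >= 0

Solving the primal: x* = (8.2857, 2.1429).
  primal value c^T x* = 58.2857.
Solving the dual: y* = (0, 0, 1.4286, 0.8571).
  dual value b^T y* = 58.2857.
Strong duality: c^T x* = b^T y*. Confirmed.

58.2857


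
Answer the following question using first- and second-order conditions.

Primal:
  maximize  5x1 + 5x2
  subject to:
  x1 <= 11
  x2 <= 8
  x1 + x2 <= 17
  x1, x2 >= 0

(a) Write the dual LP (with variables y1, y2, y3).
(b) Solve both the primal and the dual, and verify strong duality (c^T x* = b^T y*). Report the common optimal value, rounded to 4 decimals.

The standard primal-dual pair for 'max c^T x s.t. A x <= b, x >= 0' is:
  Dual:  min b^T y  s.t.  A^T y >= c,  y >= 0.

So the dual LP is:
  minimize  11y1 + 8y2 + 17y3
  subject to:
    y1 + y3 >= 5
    y2 + y3 >= 5
    y1, y2, y3 >= 0

Solving the primal: x* = (9, 8).
  primal value c^T x* = 85.
Solving the dual: y* = (0, 0, 5).
  dual value b^T y* = 85.
Strong duality: c^T x* = b^T y*. Confirmed.

85


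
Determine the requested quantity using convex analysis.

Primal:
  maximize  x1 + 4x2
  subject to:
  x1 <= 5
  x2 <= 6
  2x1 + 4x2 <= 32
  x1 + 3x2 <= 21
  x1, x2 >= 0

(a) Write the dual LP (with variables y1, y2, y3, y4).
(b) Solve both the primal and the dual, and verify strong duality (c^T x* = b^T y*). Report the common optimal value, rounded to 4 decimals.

The standard primal-dual pair for 'max c^T x s.t. A x <= b, x >= 0' is:
  Dual:  min b^T y  s.t.  A^T y >= c,  y >= 0.

So the dual LP is:
  minimize  5y1 + 6y2 + 32y3 + 21y4
  subject to:
    y1 + 2y3 + y4 >= 1
    y2 + 4y3 + 3y4 >= 4
    y1, y2, y3, y4 >= 0

Solving the primal: x* = (3, 6).
  primal value c^T x* = 27.
Solving the dual: y* = (0, 1, 0, 1).
  dual value b^T y* = 27.
Strong duality: c^T x* = b^T y*. Confirmed.

27


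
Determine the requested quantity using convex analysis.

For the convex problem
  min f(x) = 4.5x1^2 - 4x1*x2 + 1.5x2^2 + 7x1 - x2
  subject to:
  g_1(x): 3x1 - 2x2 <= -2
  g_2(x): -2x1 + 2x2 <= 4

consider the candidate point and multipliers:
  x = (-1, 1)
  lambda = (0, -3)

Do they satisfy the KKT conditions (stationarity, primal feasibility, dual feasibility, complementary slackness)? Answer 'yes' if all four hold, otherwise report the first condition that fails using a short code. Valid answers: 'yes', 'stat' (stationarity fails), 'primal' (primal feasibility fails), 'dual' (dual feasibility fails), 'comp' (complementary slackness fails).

Gradient of f: grad f(x) = Q x + c = (-6, 6)
Constraint values g_i(x) = a_i^T x - b_i:
  g_1((-1, 1)) = -3
  g_2((-1, 1)) = 0
Stationarity residual: grad f(x) + sum_i lambda_i a_i = (0, 0)
  -> stationarity OK
Primal feasibility (all g_i <= 0): OK
Dual feasibility (all lambda_i >= 0): FAILS
Complementary slackness (lambda_i * g_i(x) = 0 for all i): OK

Verdict: the first failing condition is dual_feasibility -> dual.

dual


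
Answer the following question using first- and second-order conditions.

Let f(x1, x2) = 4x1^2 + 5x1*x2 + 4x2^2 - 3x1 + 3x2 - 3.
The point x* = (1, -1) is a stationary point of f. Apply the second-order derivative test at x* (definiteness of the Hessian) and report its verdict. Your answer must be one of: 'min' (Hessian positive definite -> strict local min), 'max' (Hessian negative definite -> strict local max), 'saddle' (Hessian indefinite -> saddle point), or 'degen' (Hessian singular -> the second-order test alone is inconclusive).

Compute the Hessian H = grad^2 f:
  H = [[8, 5], [5, 8]]
Verify stationarity: grad f(x*) = H x* + g = (0, 0).
Eigenvalues of H: 3, 13.
Both eigenvalues > 0, so H is positive definite -> x* is a strict local min.

min


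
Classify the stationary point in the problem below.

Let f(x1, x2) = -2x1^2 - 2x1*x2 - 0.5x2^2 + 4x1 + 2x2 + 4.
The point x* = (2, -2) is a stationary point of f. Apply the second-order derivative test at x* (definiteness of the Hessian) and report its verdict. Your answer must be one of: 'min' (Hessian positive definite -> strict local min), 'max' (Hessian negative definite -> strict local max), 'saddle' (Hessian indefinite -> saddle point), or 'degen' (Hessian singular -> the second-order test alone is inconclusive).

Compute the Hessian H = grad^2 f:
  H = [[-4, -2], [-2, -1]]
Verify stationarity: grad f(x*) = H x* + g = (0, 0).
Eigenvalues of H: -5, 0.
H has a zero eigenvalue (singular; negative semidefinite but not definite), so H is neither positive definite, negative definite, nor indefinite. The second-order test alone is inconclusive -> degen.
(Indeed, f is constant along the null direction of H through x*, so x* is not a strict local extremum.)

degen


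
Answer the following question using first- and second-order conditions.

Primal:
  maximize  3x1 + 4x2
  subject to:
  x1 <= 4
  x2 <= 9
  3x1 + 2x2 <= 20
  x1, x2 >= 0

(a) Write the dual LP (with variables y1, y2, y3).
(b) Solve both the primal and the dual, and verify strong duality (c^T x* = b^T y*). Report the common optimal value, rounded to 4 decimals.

The standard primal-dual pair for 'max c^T x s.t. A x <= b, x >= 0' is:
  Dual:  min b^T y  s.t.  A^T y >= c,  y >= 0.

So the dual LP is:
  minimize  4y1 + 9y2 + 20y3
  subject to:
    y1 + 3y3 >= 3
    y2 + 2y3 >= 4
    y1, y2, y3 >= 0

Solving the primal: x* = (0.6667, 9).
  primal value c^T x* = 38.
Solving the dual: y* = (0, 2, 1).
  dual value b^T y* = 38.
Strong duality: c^T x* = b^T y*. Confirmed.

38


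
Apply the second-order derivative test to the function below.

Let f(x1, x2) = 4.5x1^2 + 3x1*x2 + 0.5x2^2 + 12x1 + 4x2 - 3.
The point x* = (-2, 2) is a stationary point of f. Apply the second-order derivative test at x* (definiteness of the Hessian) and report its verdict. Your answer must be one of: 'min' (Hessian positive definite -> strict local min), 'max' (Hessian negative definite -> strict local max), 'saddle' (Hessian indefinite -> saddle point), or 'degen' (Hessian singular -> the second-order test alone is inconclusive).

Compute the Hessian H = grad^2 f:
  H = [[9, 3], [3, 1]]
Verify stationarity: grad f(x*) = H x* + g = (0, 0).
Eigenvalues of H: 0, 10.
H has a zero eigenvalue (singular; positive semidefinite but not definite), so H is neither positive definite, negative definite, nor indefinite. The second-order test alone is inconclusive -> degen.
(Indeed, f is constant along the null direction of H through x*, so x* is not a strict local extremum.)

degen


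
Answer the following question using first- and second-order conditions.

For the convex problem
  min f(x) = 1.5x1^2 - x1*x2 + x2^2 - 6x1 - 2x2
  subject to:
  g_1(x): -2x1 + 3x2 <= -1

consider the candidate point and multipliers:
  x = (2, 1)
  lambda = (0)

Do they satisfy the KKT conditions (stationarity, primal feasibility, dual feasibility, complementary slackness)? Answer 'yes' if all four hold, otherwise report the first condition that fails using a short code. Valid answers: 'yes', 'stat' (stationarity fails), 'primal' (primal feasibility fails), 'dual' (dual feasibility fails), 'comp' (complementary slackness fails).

Gradient of f: grad f(x) = Q x + c = (-1, -2)
Constraint values g_i(x) = a_i^T x - b_i:
  g_1((2, 1)) = 0
Stationarity residual: grad f(x) + sum_i lambda_i a_i = (-1, -2)
  -> stationarity FAILS
Primal feasibility (all g_i <= 0): OK
Dual feasibility (all lambda_i >= 0): OK
Complementary slackness (lambda_i * g_i(x) = 0 for all i): OK

Verdict: the first failing condition is stationarity -> stat.

stat


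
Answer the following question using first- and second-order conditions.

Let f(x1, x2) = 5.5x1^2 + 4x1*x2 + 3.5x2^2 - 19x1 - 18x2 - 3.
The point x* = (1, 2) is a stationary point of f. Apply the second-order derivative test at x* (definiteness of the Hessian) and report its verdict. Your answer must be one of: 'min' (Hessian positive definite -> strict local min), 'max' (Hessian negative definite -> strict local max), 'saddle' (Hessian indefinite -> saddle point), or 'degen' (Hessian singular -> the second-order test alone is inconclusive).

Compute the Hessian H = grad^2 f:
  H = [[11, 4], [4, 7]]
Verify stationarity: grad f(x*) = H x* + g = (0, 0).
Eigenvalues of H: 4.5279, 13.4721.
Both eigenvalues > 0, so H is positive definite -> x* is a strict local min.

min


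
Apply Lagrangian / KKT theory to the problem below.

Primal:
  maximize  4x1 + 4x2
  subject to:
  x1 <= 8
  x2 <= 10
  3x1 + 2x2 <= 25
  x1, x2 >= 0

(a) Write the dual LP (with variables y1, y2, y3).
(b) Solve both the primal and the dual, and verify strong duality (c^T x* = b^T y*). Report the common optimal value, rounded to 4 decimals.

The standard primal-dual pair for 'max c^T x s.t. A x <= b, x >= 0' is:
  Dual:  min b^T y  s.t.  A^T y >= c,  y >= 0.

So the dual LP is:
  minimize  8y1 + 10y2 + 25y3
  subject to:
    y1 + 3y3 >= 4
    y2 + 2y3 >= 4
    y1, y2, y3 >= 0

Solving the primal: x* = (1.6667, 10).
  primal value c^T x* = 46.6667.
Solving the dual: y* = (0, 1.3333, 1.3333).
  dual value b^T y* = 46.6667.
Strong duality: c^T x* = b^T y*. Confirmed.

46.6667


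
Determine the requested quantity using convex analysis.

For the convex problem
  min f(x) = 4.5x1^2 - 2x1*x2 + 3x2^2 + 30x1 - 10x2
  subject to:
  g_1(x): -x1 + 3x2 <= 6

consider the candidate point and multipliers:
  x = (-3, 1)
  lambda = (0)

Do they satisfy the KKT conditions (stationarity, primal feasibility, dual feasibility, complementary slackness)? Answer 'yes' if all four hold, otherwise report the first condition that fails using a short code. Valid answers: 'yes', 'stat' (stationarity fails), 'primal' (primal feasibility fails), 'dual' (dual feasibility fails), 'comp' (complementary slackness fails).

Gradient of f: grad f(x) = Q x + c = (1, 2)
Constraint values g_i(x) = a_i^T x - b_i:
  g_1((-3, 1)) = 0
Stationarity residual: grad f(x) + sum_i lambda_i a_i = (1, 2)
  -> stationarity FAILS
Primal feasibility (all g_i <= 0): OK
Dual feasibility (all lambda_i >= 0): OK
Complementary slackness (lambda_i * g_i(x) = 0 for all i): OK

Verdict: the first failing condition is stationarity -> stat.

stat


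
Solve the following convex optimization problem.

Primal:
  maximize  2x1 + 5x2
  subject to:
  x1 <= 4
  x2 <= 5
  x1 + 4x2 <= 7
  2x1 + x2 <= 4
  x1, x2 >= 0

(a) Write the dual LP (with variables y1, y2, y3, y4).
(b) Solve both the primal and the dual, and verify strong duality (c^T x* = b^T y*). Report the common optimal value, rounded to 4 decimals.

The standard primal-dual pair for 'max c^T x s.t. A x <= b, x >= 0' is:
  Dual:  min b^T y  s.t.  A^T y >= c,  y >= 0.

So the dual LP is:
  minimize  4y1 + 5y2 + 7y3 + 4y4
  subject to:
    y1 + y3 + 2y4 >= 2
    y2 + 4y3 + y4 >= 5
    y1, y2, y3, y4 >= 0

Solving the primal: x* = (1.2857, 1.4286).
  primal value c^T x* = 9.7143.
Solving the dual: y* = (0, 0, 1.1429, 0.4286).
  dual value b^T y* = 9.7143.
Strong duality: c^T x* = b^T y*. Confirmed.

9.7143


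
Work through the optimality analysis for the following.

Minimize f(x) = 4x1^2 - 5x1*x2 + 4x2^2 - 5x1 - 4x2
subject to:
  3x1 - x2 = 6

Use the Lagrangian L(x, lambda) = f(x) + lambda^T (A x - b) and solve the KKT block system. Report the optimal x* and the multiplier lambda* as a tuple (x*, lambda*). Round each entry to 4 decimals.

Form the Lagrangian:
  L(x, lambda) = (1/2) x^T Q x + c^T x + lambda^T (A x - b)
Stationarity (grad_x L = 0): Q x + c + A^T lambda = 0.
Primal feasibility: A x = b.

This gives the KKT block system:
  [ Q   A^T ] [ x     ]   [-c ]
  [ A    0  ] [ lambda ] = [ b ]

Solving the linear system:
  x*      = (2.62, 1.86)
  lambda* = (-2.22)
  f(x*)   = -3.61

x* = (2.62, 1.86), lambda* = (-2.22)


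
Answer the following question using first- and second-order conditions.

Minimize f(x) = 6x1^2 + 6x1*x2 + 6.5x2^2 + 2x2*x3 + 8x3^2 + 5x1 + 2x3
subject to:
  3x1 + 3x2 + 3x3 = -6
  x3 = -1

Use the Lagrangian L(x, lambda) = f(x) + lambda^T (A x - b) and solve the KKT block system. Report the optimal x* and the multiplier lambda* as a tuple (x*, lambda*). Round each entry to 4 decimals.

Form the Lagrangian:
  L(x, lambda) = (1/2) x^T Q x + c^T x + lambda^T (A x - b)
Stationarity (grad_x L = 0): Q x + c + A^T lambda = 0.
Primal feasibility: A x = b.

This gives the KKT block system:
  [ Q   A^T ] [ x     ]   [-c ]
  [ A    0  ] [ lambda ] = [ b ]

Solving the linear system:
  x*      = (-1.0769, 0.0769, -1)
  lambda* = (2.4872, 6.3846)
  f(x*)   = 6.9615

x* = (-1.0769, 0.0769, -1), lambda* = (2.4872, 6.3846)


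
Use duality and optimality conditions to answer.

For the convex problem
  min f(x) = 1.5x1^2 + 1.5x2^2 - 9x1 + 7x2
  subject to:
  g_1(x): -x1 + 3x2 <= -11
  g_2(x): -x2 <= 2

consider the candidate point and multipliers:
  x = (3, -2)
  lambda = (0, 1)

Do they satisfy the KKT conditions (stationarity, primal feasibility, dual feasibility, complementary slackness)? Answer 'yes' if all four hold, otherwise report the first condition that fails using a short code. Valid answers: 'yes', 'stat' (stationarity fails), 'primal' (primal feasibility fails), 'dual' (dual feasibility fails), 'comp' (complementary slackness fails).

Gradient of f: grad f(x) = Q x + c = (0, 1)
Constraint values g_i(x) = a_i^T x - b_i:
  g_1((3, -2)) = 2
  g_2((3, -2)) = 0
Stationarity residual: grad f(x) + sum_i lambda_i a_i = (0, 0)
  -> stationarity OK
Primal feasibility (all g_i <= 0): FAILS
Dual feasibility (all lambda_i >= 0): OK
Complementary slackness (lambda_i * g_i(x) = 0 for all i): OK

Verdict: the first failing condition is primal_feasibility -> primal.

primal


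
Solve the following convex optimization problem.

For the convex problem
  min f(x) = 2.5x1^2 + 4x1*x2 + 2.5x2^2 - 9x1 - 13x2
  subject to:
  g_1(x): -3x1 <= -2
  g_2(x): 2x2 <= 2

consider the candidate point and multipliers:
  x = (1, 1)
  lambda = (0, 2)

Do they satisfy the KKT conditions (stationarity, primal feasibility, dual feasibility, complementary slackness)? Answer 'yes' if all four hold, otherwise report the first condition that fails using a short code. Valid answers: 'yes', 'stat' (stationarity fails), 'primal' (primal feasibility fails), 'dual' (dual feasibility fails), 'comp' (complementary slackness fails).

Gradient of f: grad f(x) = Q x + c = (0, -4)
Constraint values g_i(x) = a_i^T x - b_i:
  g_1((1, 1)) = -1
  g_2((1, 1)) = 0
Stationarity residual: grad f(x) + sum_i lambda_i a_i = (0, 0)
  -> stationarity OK
Primal feasibility (all g_i <= 0): OK
Dual feasibility (all lambda_i >= 0): OK
Complementary slackness (lambda_i * g_i(x) = 0 for all i): OK

Verdict: yes, KKT holds.

yes


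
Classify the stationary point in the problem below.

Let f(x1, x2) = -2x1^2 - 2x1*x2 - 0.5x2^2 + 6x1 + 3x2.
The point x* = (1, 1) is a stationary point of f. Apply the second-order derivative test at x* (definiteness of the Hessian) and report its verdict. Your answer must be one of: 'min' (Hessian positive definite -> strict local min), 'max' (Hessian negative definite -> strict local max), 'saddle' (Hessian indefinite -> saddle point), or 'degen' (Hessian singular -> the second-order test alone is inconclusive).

Compute the Hessian H = grad^2 f:
  H = [[-4, -2], [-2, -1]]
Verify stationarity: grad f(x*) = H x* + g = (0, 0).
Eigenvalues of H: -5, 0.
H has a zero eigenvalue (singular; negative semidefinite but not definite), so H is neither positive definite, negative definite, nor indefinite. The second-order test alone is inconclusive -> degen.
(Indeed, f is constant along the null direction of H through x*, so x* is not a strict local extremum.)

degen


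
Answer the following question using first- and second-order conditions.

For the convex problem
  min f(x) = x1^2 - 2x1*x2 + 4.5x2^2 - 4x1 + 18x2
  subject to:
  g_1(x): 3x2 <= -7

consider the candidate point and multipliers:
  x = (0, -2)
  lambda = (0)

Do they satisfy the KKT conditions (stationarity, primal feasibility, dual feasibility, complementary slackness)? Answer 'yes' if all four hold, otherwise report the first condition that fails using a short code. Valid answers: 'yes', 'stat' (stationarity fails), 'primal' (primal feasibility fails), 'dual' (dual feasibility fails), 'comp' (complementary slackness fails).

Gradient of f: grad f(x) = Q x + c = (0, 0)
Constraint values g_i(x) = a_i^T x - b_i:
  g_1((0, -2)) = 1
Stationarity residual: grad f(x) + sum_i lambda_i a_i = (0, 0)
  -> stationarity OK
Primal feasibility (all g_i <= 0): FAILS
Dual feasibility (all lambda_i >= 0): OK
Complementary slackness (lambda_i * g_i(x) = 0 for all i): OK

Verdict: the first failing condition is primal_feasibility -> primal.

primal


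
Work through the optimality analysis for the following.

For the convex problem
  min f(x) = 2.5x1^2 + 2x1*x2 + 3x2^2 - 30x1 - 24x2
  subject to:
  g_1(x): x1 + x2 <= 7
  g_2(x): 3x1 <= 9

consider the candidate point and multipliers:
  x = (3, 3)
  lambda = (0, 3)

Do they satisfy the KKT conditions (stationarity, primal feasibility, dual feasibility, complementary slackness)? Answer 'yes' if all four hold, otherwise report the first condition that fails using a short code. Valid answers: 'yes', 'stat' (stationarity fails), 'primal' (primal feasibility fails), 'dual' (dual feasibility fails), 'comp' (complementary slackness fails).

Gradient of f: grad f(x) = Q x + c = (-9, 0)
Constraint values g_i(x) = a_i^T x - b_i:
  g_1((3, 3)) = -1
  g_2((3, 3)) = 0
Stationarity residual: grad f(x) + sum_i lambda_i a_i = (0, 0)
  -> stationarity OK
Primal feasibility (all g_i <= 0): OK
Dual feasibility (all lambda_i >= 0): OK
Complementary slackness (lambda_i * g_i(x) = 0 for all i): OK

Verdict: yes, KKT holds.

yes


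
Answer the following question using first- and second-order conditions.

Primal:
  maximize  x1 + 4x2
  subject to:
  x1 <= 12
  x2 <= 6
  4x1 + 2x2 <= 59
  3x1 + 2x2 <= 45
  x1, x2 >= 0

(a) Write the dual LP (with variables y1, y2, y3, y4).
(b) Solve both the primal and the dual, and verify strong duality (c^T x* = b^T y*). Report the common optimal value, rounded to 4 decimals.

The standard primal-dual pair for 'max c^T x s.t. A x <= b, x >= 0' is:
  Dual:  min b^T y  s.t.  A^T y >= c,  y >= 0.

So the dual LP is:
  minimize  12y1 + 6y2 + 59y3 + 45y4
  subject to:
    y1 + 4y3 + 3y4 >= 1
    y2 + 2y3 + 2y4 >= 4
    y1, y2, y3, y4 >= 0

Solving the primal: x* = (11, 6).
  primal value c^T x* = 35.
Solving the dual: y* = (0, 3.3333, 0, 0.3333).
  dual value b^T y* = 35.
Strong duality: c^T x* = b^T y*. Confirmed.

35


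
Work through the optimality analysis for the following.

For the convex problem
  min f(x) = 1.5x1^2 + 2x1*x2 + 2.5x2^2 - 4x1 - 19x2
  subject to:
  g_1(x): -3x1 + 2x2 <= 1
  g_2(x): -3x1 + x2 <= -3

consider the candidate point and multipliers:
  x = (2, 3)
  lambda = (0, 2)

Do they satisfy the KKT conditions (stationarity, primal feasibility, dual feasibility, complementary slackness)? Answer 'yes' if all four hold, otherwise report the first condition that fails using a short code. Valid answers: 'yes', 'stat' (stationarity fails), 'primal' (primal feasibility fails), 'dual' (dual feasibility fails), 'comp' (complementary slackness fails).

Gradient of f: grad f(x) = Q x + c = (8, 0)
Constraint values g_i(x) = a_i^T x - b_i:
  g_1((2, 3)) = -1
  g_2((2, 3)) = 0
Stationarity residual: grad f(x) + sum_i lambda_i a_i = (2, 2)
  -> stationarity FAILS
Primal feasibility (all g_i <= 0): OK
Dual feasibility (all lambda_i >= 0): OK
Complementary slackness (lambda_i * g_i(x) = 0 for all i): OK

Verdict: the first failing condition is stationarity -> stat.

stat


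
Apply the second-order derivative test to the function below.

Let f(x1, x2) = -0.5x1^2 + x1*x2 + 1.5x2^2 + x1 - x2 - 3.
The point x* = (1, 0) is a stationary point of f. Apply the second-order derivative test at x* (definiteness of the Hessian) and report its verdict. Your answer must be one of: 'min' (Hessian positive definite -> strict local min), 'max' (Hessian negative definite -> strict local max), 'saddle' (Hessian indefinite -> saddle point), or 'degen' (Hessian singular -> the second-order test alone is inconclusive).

Compute the Hessian H = grad^2 f:
  H = [[-1, 1], [1, 3]]
Verify stationarity: grad f(x*) = H x* + g = (0, 0).
Eigenvalues of H: -1.2361, 3.2361.
Eigenvalues have mixed signs, so H is indefinite -> x* is a saddle point.

saddle


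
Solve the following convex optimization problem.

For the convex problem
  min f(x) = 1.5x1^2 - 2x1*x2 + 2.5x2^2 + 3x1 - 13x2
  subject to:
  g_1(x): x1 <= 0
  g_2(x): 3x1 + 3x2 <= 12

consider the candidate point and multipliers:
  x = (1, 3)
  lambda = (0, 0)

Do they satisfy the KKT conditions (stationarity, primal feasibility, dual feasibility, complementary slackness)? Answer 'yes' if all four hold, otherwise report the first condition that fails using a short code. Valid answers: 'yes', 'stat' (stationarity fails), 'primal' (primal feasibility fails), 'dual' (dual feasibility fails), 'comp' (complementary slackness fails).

Gradient of f: grad f(x) = Q x + c = (0, 0)
Constraint values g_i(x) = a_i^T x - b_i:
  g_1((1, 3)) = 1
  g_2((1, 3)) = 0
Stationarity residual: grad f(x) + sum_i lambda_i a_i = (0, 0)
  -> stationarity OK
Primal feasibility (all g_i <= 0): FAILS
Dual feasibility (all lambda_i >= 0): OK
Complementary slackness (lambda_i * g_i(x) = 0 for all i): OK

Verdict: the first failing condition is primal_feasibility -> primal.

primal


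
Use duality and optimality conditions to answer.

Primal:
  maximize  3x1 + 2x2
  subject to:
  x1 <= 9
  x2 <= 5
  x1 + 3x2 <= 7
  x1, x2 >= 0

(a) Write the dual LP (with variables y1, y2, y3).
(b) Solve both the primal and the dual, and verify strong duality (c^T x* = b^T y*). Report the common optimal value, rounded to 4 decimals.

The standard primal-dual pair for 'max c^T x s.t. A x <= b, x >= 0' is:
  Dual:  min b^T y  s.t.  A^T y >= c,  y >= 0.

So the dual LP is:
  minimize  9y1 + 5y2 + 7y3
  subject to:
    y1 + y3 >= 3
    y2 + 3y3 >= 2
    y1, y2, y3 >= 0

Solving the primal: x* = (7, 0).
  primal value c^T x* = 21.
Solving the dual: y* = (0, 0, 3).
  dual value b^T y* = 21.
Strong duality: c^T x* = b^T y*. Confirmed.

21


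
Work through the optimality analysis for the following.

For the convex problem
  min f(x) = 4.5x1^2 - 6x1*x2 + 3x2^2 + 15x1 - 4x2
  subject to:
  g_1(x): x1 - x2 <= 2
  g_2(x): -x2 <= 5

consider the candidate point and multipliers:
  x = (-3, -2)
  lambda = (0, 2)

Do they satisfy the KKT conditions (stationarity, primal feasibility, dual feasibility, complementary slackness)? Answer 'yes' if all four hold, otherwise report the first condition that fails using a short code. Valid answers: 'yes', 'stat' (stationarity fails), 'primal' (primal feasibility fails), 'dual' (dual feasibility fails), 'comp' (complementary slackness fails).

Gradient of f: grad f(x) = Q x + c = (0, 2)
Constraint values g_i(x) = a_i^T x - b_i:
  g_1((-3, -2)) = -3
  g_2((-3, -2)) = -3
Stationarity residual: grad f(x) + sum_i lambda_i a_i = (0, 0)
  -> stationarity OK
Primal feasibility (all g_i <= 0): OK
Dual feasibility (all lambda_i >= 0): OK
Complementary slackness (lambda_i * g_i(x) = 0 for all i): FAILS

Verdict: the first failing condition is complementary_slackness -> comp.

comp


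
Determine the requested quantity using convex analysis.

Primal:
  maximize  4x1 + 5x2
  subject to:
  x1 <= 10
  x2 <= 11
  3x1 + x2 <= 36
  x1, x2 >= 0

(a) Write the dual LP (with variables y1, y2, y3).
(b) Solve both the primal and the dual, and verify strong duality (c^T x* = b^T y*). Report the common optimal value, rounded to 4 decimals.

The standard primal-dual pair for 'max c^T x s.t. A x <= b, x >= 0' is:
  Dual:  min b^T y  s.t.  A^T y >= c,  y >= 0.

So the dual LP is:
  minimize  10y1 + 11y2 + 36y3
  subject to:
    y1 + 3y3 >= 4
    y2 + y3 >= 5
    y1, y2, y3 >= 0

Solving the primal: x* = (8.3333, 11).
  primal value c^T x* = 88.3333.
Solving the dual: y* = (0, 3.6667, 1.3333).
  dual value b^T y* = 88.3333.
Strong duality: c^T x* = b^T y*. Confirmed.

88.3333


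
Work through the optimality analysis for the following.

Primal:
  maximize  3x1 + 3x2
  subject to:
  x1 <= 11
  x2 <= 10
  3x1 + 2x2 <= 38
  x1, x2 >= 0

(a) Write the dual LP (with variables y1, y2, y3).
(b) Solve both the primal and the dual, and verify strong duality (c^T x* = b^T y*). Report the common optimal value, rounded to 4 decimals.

The standard primal-dual pair for 'max c^T x s.t. A x <= b, x >= 0' is:
  Dual:  min b^T y  s.t.  A^T y >= c,  y >= 0.

So the dual LP is:
  minimize  11y1 + 10y2 + 38y3
  subject to:
    y1 + 3y3 >= 3
    y2 + 2y3 >= 3
    y1, y2, y3 >= 0

Solving the primal: x* = (6, 10).
  primal value c^T x* = 48.
Solving the dual: y* = (0, 1, 1).
  dual value b^T y* = 48.
Strong duality: c^T x* = b^T y*. Confirmed.

48


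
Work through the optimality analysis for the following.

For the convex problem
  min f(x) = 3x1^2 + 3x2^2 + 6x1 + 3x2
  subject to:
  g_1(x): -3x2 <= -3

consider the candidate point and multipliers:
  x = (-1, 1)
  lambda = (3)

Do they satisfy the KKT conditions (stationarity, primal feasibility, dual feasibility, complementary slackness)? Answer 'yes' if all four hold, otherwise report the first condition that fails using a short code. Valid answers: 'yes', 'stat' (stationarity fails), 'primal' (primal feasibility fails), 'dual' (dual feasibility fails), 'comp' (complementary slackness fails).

Gradient of f: grad f(x) = Q x + c = (0, 9)
Constraint values g_i(x) = a_i^T x - b_i:
  g_1((-1, 1)) = 0
Stationarity residual: grad f(x) + sum_i lambda_i a_i = (0, 0)
  -> stationarity OK
Primal feasibility (all g_i <= 0): OK
Dual feasibility (all lambda_i >= 0): OK
Complementary slackness (lambda_i * g_i(x) = 0 for all i): OK

Verdict: yes, KKT holds.

yes


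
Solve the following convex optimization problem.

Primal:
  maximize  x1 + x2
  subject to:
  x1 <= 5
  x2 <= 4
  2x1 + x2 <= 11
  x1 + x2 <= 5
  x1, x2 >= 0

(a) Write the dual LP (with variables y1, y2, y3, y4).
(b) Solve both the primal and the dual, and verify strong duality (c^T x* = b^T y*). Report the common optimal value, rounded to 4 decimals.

The standard primal-dual pair for 'max c^T x s.t. A x <= b, x >= 0' is:
  Dual:  min b^T y  s.t.  A^T y >= c,  y >= 0.

So the dual LP is:
  minimize  5y1 + 4y2 + 11y3 + 5y4
  subject to:
    y1 + 2y3 + y4 >= 1
    y2 + y3 + y4 >= 1
    y1, y2, y3, y4 >= 0

Solving the primal: x* = (5, 0).
  primal value c^T x* = 5.
Solving the dual: y* = (0, 0, 0, 1).
  dual value b^T y* = 5.
Strong duality: c^T x* = b^T y*. Confirmed.

5


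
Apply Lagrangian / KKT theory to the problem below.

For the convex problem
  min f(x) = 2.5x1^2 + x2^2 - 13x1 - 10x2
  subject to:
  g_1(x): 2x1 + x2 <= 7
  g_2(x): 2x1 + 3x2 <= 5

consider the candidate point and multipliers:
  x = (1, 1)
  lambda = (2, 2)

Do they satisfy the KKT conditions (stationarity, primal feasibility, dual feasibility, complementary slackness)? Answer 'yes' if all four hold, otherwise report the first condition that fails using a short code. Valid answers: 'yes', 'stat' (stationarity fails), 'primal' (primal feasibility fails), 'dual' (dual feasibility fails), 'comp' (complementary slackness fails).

Gradient of f: grad f(x) = Q x + c = (-8, -8)
Constraint values g_i(x) = a_i^T x - b_i:
  g_1((1, 1)) = -4
  g_2((1, 1)) = 0
Stationarity residual: grad f(x) + sum_i lambda_i a_i = (0, 0)
  -> stationarity OK
Primal feasibility (all g_i <= 0): OK
Dual feasibility (all lambda_i >= 0): OK
Complementary slackness (lambda_i * g_i(x) = 0 for all i): FAILS

Verdict: the first failing condition is complementary_slackness -> comp.

comp


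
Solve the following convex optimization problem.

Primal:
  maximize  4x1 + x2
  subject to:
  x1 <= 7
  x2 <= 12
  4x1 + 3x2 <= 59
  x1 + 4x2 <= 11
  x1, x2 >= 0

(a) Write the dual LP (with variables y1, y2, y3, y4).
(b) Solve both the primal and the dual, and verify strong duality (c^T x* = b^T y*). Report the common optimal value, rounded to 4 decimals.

The standard primal-dual pair for 'max c^T x s.t. A x <= b, x >= 0' is:
  Dual:  min b^T y  s.t.  A^T y >= c,  y >= 0.

So the dual LP is:
  minimize  7y1 + 12y2 + 59y3 + 11y4
  subject to:
    y1 + 4y3 + y4 >= 4
    y2 + 3y3 + 4y4 >= 1
    y1, y2, y3, y4 >= 0

Solving the primal: x* = (7, 1).
  primal value c^T x* = 29.
Solving the dual: y* = (3.75, 0, 0, 0.25).
  dual value b^T y* = 29.
Strong duality: c^T x* = b^T y*. Confirmed.

29


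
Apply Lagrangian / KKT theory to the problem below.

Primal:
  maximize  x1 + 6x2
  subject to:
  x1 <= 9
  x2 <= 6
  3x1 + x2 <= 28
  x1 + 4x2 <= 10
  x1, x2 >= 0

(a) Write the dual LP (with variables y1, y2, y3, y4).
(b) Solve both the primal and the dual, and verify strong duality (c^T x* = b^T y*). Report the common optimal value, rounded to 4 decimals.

The standard primal-dual pair for 'max c^T x s.t. A x <= b, x >= 0' is:
  Dual:  min b^T y  s.t.  A^T y >= c,  y >= 0.

So the dual LP is:
  minimize  9y1 + 6y2 + 28y3 + 10y4
  subject to:
    y1 + 3y3 + y4 >= 1
    y2 + y3 + 4y4 >= 6
    y1, y2, y3, y4 >= 0

Solving the primal: x* = (0, 2.5).
  primal value c^T x* = 15.
Solving the dual: y* = (0, 0, 0, 1.5).
  dual value b^T y* = 15.
Strong duality: c^T x* = b^T y*. Confirmed.

15


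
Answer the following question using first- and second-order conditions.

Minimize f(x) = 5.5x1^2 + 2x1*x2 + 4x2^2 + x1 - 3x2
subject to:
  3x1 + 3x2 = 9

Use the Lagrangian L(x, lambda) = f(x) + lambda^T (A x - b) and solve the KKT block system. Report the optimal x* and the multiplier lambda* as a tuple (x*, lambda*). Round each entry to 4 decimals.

Form the Lagrangian:
  L(x, lambda) = (1/2) x^T Q x + c^T x + lambda^T (A x - b)
Stationarity (grad_x L = 0): Q x + c + A^T lambda = 0.
Primal feasibility: A x = b.

This gives the KKT block system:
  [ Q   A^T ] [ x     ]   [-c ]
  [ A    0  ] [ lambda ] = [ b ]

Solving the linear system:
  x*      = (0.9333, 2.0667)
  lambda* = (-5.1333)
  f(x*)   = 20.4667

x* = (0.9333, 2.0667), lambda* = (-5.1333)


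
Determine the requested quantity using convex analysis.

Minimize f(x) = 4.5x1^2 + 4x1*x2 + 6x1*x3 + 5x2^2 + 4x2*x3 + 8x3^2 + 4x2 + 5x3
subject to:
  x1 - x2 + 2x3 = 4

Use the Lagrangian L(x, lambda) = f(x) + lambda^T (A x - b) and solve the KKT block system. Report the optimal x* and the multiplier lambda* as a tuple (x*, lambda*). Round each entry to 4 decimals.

Form the Lagrangian:
  L(x, lambda) = (1/2) x^T Q x + c^T x + lambda^T (A x - b)
Stationarity (grad_x L = 0): Q x + c + A^T lambda = 0.
Primal feasibility: A x = b.

This gives the KKT block system:
  [ Q   A^T ] [ x     ]   [-c ]
  [ A    0  ] [ lambda ] = [ b ]

Solving the linear system:
  x*      = (1.18, -1.76, 0.53)
  lambda* = (-6.76)
  f(x*)   = 11.325

x* = (1.18, -1.76, 0.53), lambda* = (-6.76)


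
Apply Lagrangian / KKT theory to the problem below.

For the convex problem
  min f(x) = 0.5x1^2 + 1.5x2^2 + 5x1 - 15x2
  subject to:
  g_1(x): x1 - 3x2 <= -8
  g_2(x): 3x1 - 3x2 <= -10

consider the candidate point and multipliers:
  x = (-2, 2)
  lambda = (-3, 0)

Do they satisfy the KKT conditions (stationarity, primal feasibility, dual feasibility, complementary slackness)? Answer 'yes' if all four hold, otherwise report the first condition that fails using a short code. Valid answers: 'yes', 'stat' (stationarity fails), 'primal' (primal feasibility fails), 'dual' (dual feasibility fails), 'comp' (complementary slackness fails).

Gradient of f: grad f(x) = Q x + c = (3, -9)
Constraint values g_i(x) = a_i^T x - b_i:
  g_1((-2, 2)) = 0
  g_2((-2, 2)) = -2
Stationarity residual: grad f(x) + sum_i lambda_i a_i = (0, 0)
  -> stationarity OK
Primal feasibility (all g_i <= 0): OK
Dual feasibility (all lambda_i >= 0): FAILS
Complementary slackness (lambda_i * g_i(x) = 0 for all i): OK

Verdict: the first failing condition is dual_feasibility -> dual.

dual


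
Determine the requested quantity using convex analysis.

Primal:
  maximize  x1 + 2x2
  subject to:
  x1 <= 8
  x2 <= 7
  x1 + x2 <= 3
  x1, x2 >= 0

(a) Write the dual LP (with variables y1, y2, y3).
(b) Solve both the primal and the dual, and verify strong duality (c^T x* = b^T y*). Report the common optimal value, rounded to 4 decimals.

The standard primal-dual pair for 'max c^T x s.t. A x <= b, x >= 0' is:
  Dual:  min b^T y  s.t.  A^T y >= c,  y >= 0.

So the dual LP is:
  minimize  8y1 + 7y2 + 3y3
  subject to:
    y1 + y3 >= 1
    y2 + y3 >= 2
    y1, y2, y3 >= 0

Solving the primal: x* = (0, 3).
  primal value c^T x* = 6.
Solving the dual: y* = (0, 0, 2).
  dual value b^T y* = 6.
Strong duality: c^T x* = b^T y*. Confirmed.

6


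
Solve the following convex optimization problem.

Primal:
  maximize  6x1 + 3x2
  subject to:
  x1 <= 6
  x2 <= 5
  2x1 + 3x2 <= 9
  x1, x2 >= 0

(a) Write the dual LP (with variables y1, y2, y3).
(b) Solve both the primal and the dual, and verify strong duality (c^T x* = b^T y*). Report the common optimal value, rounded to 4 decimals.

The standard primal-dual pair for 'max c^T x s.t. A x <= b, x >= 0' is:
  Dual:  min b^T y  s.t.  A^T y >= c,  y >= 0.

So the dual LP is:
  minimize  6y1 + 5y2 + 9y3
  subject to:
    y1 + 2y3 >= 6
    y2 + 3y3 >= 3
    y1, y2, y3 >= 0

Solving the primal: x* = (4.5, 0).
  primal value c^T x* = 27.
Solving the dual: y* = (0, 0, 3).
  dual value b^T y* = 27.
Strong duality: c^T x* = b^T y*. Confirmed.

27


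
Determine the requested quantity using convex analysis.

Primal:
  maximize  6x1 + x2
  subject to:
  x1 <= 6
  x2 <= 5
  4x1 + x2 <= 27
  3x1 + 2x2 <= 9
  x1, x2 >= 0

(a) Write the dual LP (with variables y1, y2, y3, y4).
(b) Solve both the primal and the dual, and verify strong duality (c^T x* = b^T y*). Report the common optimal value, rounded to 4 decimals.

The standard primal-dual pair for 'max c^T x s.t. A x <= b, x >= 0' is:
  Dual:  min b^T y  s.t.  A^T y >= c,  y >= 0.

So the dual LP is:
  minimize  6y1 + 5y2 + 27y3 + 9y4
  subject to:
    y1 + 4y3 + 3y4 >= 6
    y2 + y3 + 2y4 >= 1
    y1, y2, y3, y4 >= 0

Solving the primal: x* = (3, 0).
  primal value c^T x* = 18.
Solving the dual: y* = (0, 0, 0, 2).
  dual value b^T y* = 18.
Strong duality: c^T x* = b^T y*. Confirmed.

18


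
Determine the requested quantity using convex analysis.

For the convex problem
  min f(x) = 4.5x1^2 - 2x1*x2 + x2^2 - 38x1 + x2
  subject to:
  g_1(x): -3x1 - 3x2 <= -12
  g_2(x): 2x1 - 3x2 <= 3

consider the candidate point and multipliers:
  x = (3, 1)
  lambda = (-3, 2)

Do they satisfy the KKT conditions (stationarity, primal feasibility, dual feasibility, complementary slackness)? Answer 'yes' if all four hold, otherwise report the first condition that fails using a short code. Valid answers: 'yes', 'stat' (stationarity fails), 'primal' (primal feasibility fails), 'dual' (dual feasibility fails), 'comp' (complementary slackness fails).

Gradient of f: grad f(x) = Q x + c = (-13, -3)
Constraint values g_i(x) = a_i^T x - b_i:
  g_1((3, 1)) = 0
  g_2((3, 1)) = 0
Stationarity residual: grad f(x) + sum_i lambda_i a_i = (0, 0)
  -> stationarity OK
Primal feasibility (all g_i <= 0): OK
Dual feasibility (all lambda_i >= 0): FAILS
Complementary slackness (lambda_i * g_i(x) = 0 for all i): OK

Verdict: the first failing condition is dual_feasibility -> dual.

dual


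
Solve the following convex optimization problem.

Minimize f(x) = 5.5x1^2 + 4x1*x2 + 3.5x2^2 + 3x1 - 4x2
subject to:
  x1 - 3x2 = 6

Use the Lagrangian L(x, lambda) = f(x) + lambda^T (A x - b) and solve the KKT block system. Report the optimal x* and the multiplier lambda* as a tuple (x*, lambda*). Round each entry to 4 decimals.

Form the Lagrangian:
  L(x, lambda) = (1/2) x^T Q x + c^T x + lambda^T (A x - b)
Stationarity (grad_x L = 0): Q x + c + A^T lambda = 0.
Primal feasibility: A x = b.

This gives the KKT block system:
  [ Q   A^T ] [ x     ]   [-c ]
  [ A    0  ] [ lambda ] = [ b ]

Solving the linear system:
  x*      = (0.7615, -1.7462)
  lambda* = (-4.3923)
  f(x*)   = 17.8115

x* = (0.7615, -1.7462), lambda* = (-4.3923)


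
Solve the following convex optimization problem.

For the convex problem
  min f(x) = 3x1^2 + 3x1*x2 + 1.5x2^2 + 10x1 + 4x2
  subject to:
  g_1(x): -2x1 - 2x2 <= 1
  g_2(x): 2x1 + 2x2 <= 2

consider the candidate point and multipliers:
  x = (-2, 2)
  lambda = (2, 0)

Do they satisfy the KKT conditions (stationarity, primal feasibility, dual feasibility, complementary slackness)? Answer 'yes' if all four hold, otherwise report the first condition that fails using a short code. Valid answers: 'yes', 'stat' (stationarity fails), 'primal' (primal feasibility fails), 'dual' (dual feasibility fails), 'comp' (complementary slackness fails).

Gradient of f: grad f(x) = Q x + c = (4, 4)
Constraint values g_i(x) = a_i^T x - b_i:
  g_1((-2, 2)) = -1
  g_2((-2, 2)) = -2
Stationarity residual: grad f(x) + sum_i lambda_i a_i = (0, 0)
  -> stationarity OK
Primal feasibility (all g_i <= 0): OK
Dual feasibility (all lambda_i >= 0): OK
Complementary slackness (lambda_i * g_i(x) = 0 for all i): FAILS

Verdict: the first failing condition is complementary_slackness -> comp.

comp


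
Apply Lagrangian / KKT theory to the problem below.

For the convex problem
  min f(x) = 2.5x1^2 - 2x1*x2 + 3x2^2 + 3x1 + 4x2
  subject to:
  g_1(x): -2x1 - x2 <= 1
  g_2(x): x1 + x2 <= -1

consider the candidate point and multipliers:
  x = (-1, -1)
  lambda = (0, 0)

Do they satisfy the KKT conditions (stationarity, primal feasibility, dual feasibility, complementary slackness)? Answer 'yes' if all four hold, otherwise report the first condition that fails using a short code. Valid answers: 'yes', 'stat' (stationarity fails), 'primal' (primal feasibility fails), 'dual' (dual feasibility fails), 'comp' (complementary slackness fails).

Gradient of f: grad f(x) = Q x + c = (0, 0)
Constraint values g_i(x) = a_i^T x - b_i:
  g_1((-1, -1)) = 2
  g_2((-1, -1)) = -1
Stationarity residual: grad f(x) + sum_i lambda_i a_i = (0, 0)
  -> stationarity OK
Primal feasibility (all g_i <= 0): FAILS
Dual feasibility (all lambda_i >= 0): OK
Complementary slackness (lambda_i * g_i(x) = 0 for all i): OK

Verdict: the first failing condition is primal_feasibility -> primal.

primal
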